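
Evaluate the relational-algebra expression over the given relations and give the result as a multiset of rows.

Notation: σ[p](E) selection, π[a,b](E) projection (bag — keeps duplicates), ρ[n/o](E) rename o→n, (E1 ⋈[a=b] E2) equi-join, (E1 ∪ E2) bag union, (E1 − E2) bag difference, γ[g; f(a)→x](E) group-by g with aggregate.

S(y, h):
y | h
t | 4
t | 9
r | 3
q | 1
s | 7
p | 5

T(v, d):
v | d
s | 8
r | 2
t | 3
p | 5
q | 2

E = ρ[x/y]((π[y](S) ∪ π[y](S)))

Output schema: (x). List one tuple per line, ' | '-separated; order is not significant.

Subexpression sizes:
  S → 6
  π[y](S) → 6
  S → 6
  π[y](S) → 6
  (π[y](S) ∪ π[y](S)) → 12
  ρ[x/y]((π[y](S) ∪ π[y](S))) → 12

== RESULT ==
x
p
p
q
q
r
r
s
s
t
t
t
t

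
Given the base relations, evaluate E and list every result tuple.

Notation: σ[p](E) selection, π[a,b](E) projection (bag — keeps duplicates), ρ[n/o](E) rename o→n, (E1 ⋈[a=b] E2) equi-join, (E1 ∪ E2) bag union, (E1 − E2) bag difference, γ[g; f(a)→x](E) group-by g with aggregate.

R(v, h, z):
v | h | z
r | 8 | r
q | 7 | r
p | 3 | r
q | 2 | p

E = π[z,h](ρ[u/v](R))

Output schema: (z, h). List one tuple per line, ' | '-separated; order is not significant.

Subexpression sizes:
  R → 4
  ρ[u/v](R) → 4
  π[z,h](ρ[u/v](R)) → 4

== RESULT ==
z | h
p | 2
r | 3
r | 7
r | 8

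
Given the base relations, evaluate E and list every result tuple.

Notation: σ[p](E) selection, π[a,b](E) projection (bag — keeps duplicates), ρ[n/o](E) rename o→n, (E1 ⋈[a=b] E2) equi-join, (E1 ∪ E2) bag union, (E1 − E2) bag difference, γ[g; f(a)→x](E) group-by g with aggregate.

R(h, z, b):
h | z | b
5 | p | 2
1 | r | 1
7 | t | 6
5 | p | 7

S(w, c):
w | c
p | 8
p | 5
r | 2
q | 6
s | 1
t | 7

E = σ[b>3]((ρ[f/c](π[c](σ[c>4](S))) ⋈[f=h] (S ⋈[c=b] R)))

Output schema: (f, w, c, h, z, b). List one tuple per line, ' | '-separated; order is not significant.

Per-node cardinality:
  S → 6
  σ[c>4](S) → 4
  π[c](σ[c>4](S)) → 4
  ρ[f/c](π[c](σ[c>4](S))) → 4
  S → 6
  R → 4
  (S ⋈[c=b] R) → 4
  (ρ[f/c](π[c](σ[c>4](S))) ⋈[f=h] (S ⋈[c=b] R)) → 3
  σ[b>3]((ρ[f/c](π[c](σ[c>4](S))) ⋈[f=h] (S ⋈[c=b] R))) → 2

== RESULT ==
f | w | c | h | z | b
5 | t | 7 | 5 | p | 7
7 | q | 6 | 7 | t | 6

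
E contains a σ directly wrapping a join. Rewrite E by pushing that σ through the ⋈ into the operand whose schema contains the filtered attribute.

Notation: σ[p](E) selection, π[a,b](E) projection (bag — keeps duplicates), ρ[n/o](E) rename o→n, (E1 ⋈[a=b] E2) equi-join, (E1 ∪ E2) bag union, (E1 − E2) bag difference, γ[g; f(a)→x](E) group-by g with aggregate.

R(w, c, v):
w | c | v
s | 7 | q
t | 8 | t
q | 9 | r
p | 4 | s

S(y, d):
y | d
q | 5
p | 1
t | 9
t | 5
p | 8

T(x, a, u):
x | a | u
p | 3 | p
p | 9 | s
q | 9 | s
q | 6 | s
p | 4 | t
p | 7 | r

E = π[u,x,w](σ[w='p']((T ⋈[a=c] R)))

σ filters on w, owned by the right side.
E' = π[u,x,w]((T ⋈[a=c] σ[w='p'](R)))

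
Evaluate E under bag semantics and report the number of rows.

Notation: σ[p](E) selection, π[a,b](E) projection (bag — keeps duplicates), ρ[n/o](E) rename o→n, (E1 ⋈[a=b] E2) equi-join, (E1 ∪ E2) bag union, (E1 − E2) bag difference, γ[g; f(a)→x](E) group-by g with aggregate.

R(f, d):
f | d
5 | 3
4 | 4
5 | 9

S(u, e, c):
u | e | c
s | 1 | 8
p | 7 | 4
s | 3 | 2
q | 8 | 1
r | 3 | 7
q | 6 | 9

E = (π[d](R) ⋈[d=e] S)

Stepwise |·|:
  R → 3
  π[d](R) → 3
  S → 6
  (π[d](R) ⋈[d=e] S) → 2

|E| = 2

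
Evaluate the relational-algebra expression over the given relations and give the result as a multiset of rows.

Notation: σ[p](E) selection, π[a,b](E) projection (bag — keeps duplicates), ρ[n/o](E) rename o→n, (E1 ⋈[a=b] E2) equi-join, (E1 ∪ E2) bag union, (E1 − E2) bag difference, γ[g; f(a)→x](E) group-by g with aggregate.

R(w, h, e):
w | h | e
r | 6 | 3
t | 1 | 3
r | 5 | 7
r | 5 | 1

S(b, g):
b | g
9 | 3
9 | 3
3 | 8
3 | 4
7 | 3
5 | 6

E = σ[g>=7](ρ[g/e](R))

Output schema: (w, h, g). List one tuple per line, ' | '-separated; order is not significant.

Stepwise |·|:
  R → 4
  ρ[g/e](R) → 4
  σ[g>=7](ρ[g/e](R)) → 1

== RESULT ==
w | h | g
r | 5 | 7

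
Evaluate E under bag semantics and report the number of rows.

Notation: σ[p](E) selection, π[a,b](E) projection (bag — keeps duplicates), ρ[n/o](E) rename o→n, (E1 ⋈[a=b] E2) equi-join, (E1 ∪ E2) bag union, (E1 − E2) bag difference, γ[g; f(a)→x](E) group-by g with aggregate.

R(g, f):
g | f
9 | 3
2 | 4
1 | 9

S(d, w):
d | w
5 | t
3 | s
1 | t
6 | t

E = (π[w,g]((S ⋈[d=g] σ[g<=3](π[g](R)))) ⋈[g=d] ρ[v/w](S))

Row counts bottom-up:
  S → 4
  R → 3
  π[g](R) → 3
  σ[g<=3](π[g](R)) → 2
  (S ⋈[d=g] σ[g<=3](π[g](R))) → 1
  π[w,g]((S ⋈[d=g] σ[g<=3](π[g](R)))) → 1
  S → 4
  ρ[v/w](S) → 4
  (π[w,g]((S ⋈[d=g] σ[g<=3](π[g](R)))) ⋈[g=d] ρ[v/w](S)) → 1

|E| = 1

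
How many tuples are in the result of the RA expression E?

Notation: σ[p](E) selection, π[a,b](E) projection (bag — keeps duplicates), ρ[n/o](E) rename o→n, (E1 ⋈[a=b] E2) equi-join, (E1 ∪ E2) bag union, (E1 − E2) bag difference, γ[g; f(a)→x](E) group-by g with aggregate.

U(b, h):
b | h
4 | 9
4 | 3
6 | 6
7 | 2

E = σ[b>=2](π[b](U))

Stepwise |·|:
  U → 4
  π[b](U) → 4
  σ[b>=2](π[b](U)) → 4

|E| = 4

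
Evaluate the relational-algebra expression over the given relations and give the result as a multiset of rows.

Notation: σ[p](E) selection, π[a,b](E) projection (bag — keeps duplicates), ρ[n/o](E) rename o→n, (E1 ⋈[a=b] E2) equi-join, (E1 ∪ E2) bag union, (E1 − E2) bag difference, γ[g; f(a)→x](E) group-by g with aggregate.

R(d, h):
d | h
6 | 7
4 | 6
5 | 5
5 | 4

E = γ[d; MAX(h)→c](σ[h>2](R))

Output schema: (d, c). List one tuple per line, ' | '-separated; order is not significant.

Row counts bottom-up:
  R → 4
  σ[h>2](R) → 4
  γ[d; MAX(h)→c](σ[h>2](R)) → 3

== RESULT ==
d | c
4 | 6
5 | 5
6 | 7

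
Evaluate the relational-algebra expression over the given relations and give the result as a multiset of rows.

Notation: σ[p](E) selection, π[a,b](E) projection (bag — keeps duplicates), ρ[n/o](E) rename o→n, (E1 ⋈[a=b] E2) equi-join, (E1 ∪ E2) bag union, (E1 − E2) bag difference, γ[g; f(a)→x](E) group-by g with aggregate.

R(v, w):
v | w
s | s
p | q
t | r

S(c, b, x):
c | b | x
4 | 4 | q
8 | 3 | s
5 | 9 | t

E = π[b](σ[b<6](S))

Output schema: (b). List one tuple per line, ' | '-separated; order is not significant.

Stepwise |·|:
  S → 3
  σ[b<6](S) → 2
  π[b](σ[b<6](S)) → 2

== RESULT ==
b
3
4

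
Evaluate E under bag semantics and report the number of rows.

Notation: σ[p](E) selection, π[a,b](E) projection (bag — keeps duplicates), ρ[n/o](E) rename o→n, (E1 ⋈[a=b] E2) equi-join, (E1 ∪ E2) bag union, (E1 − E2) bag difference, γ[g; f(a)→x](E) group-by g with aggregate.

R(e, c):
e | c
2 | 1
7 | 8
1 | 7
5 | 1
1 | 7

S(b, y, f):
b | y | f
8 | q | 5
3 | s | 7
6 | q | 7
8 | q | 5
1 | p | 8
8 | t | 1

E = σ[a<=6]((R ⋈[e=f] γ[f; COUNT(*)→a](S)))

Per-node cardinality:
  R → 5
  S → 6
  γ[f; COUNT(*)→a](S) → 4
  (R ⋈[e=f] γ[f; COUNT(*)→a](S)) → 4
  σ[a<=6]((R ⋈[e=f] γ[f; COUNT(*)→a](S))) → 4

|E| = 4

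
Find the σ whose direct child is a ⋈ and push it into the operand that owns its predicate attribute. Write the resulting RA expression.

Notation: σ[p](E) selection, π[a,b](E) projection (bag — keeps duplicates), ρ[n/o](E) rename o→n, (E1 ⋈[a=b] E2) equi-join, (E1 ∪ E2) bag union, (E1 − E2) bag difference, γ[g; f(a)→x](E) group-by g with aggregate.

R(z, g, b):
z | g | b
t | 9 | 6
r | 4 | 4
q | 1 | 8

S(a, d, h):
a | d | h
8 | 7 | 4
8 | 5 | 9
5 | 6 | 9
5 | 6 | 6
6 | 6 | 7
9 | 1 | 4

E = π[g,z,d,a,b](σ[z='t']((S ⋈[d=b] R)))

σ filters on z, owned by the right side.
E' = π[g,z,d,a,b]((S ⋈[d=b] σ[z='t'](R)))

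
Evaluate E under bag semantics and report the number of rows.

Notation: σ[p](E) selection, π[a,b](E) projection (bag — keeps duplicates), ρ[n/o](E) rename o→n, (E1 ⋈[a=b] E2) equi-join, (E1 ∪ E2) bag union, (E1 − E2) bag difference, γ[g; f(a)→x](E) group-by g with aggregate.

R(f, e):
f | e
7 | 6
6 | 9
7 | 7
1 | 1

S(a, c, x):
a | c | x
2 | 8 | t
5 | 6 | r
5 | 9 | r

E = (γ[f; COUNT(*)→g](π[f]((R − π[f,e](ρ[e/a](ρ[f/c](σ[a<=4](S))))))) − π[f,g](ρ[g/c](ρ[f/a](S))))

Per-node cardinality:
  R → 4
  S → 3
  σ[a<=4](S) → 1
  ρ[f/c](σ[a<=4](S)) → 1
  ρ[e/a](ρ[f/c](σ[a<=4](S))) → 1
  π[f,e](ρ[e/a](ρ[f/c](σ[a<=4](S)))) → 1
  (R − π[f,e](ρ[e/a](ρ[f/c](σ[a<=4](S))))) → 4
  π[f]((R − π[f,e](ρ[e/a](ρ[f/c](σ[a<=4](S)))))) → 4
  γ[f; COUNT(*)→g](π[f]((R − π[f,e](ρ[e/a](ρ[f/c](σ[a<=4](S))))))) → 3
  S → 3
  ρ[f/a](S) → 3
  ρ[g/c](ρ[f/a](S)) → 3
  π[f,g](ρ[g/c](ρ[f/a](S))) → 3
  (γ[f; COUNT(*)→g](π[f]((R − π[f,e](ρ[e/a](ρ[f/c](σ[a<=4](S))))))) − π[f,g](ρ[g/c](ρ[f/a](S)))) → 3

|E| = 3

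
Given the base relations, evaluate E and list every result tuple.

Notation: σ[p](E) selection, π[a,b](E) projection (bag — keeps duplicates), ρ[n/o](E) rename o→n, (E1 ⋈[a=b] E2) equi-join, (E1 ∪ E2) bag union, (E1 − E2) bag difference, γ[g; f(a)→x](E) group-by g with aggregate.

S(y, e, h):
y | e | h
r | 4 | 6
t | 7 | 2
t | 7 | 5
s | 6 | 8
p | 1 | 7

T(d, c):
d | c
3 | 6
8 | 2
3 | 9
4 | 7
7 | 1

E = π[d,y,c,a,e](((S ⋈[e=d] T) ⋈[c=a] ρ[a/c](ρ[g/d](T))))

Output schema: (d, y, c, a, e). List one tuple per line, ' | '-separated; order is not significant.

Row counts bottom-up:
  S → 5
  T → 5
  (S ⋈[e=d] T) → 3
  T → 5
  ρ[g/d](T) → 5
  ρ[a/c](ρ[g/d](T)) → 5
  ((S ⋈[e=d] T) ⋈[c=a] ρ[a/c](ρ[g/d](T))) → 3
  π[d,y,c,a,e](((S ⋈[e=d] T) ⋈[c=a] ρ[a/c](ρ[g/d](T)))) → 3

== RESULT ==
d | y | c | a | e
4 | r | 7 | 7 | 4
7 | t | 1 | 1 | 7
7 | t | 1 | 1 | 7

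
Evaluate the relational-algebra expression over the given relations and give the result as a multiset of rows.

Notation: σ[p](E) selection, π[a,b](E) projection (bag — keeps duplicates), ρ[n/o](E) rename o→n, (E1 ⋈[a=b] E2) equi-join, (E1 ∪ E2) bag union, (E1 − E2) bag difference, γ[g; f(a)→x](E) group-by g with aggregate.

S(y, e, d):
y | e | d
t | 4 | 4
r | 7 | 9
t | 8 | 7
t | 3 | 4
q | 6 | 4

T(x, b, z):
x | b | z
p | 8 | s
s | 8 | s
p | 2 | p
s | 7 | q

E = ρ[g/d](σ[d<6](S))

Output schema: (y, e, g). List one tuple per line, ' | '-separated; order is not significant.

Stepwise |·|:
  S → 5
  σ[d<6](S) → 3
  ρ[g/d](σ[d<6](S)) → 3

== RESULT ==
y | e | g
q | 6 | 4
t | 3 | 4
t | 4 | 4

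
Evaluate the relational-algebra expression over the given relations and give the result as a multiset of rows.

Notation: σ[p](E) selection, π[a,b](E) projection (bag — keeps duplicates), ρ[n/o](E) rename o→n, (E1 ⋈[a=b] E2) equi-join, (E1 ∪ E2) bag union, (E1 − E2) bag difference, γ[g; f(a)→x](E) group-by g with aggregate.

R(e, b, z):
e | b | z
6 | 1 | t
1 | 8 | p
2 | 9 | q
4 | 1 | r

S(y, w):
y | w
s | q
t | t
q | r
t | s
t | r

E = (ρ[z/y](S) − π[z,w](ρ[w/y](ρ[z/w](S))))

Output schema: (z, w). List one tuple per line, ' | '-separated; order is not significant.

Per-node cardinality:
  S → 5
  ρ[z/y](S) → 5
  S → 5
  ρ[z/w](S) → 5
  ρ[w/y](ρ[z/w](S)) → 5
  π[z,w](ρ[w/y](ρ[z/w](S))) → 5
  (ρ[z/y](S) − π[z,w](ρ[w/y](ρ[z/w](S)))) → 4

== RESULT ==
z | w
q | r
s | q
t | r
t | s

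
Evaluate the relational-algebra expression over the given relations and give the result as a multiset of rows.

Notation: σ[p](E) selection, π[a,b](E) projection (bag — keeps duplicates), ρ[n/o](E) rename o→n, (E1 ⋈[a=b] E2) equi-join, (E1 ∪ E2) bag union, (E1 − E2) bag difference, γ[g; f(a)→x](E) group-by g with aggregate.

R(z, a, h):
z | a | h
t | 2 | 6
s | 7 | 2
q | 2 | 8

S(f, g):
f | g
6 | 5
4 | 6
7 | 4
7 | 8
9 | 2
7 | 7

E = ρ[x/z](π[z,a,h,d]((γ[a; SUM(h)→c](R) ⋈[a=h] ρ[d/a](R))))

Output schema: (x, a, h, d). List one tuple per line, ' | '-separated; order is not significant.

Stepwise |·|:
  R → 3
  γ[a; SUM(h)→c](R) → 2
  R → 3
  ρ[d/a](R) → 3
  (γ[a; SUM(h)→c](R) ⋈[a=h] ρ[d/a](R)) → 1
  π[z,a,h,d]((γ[a; SUM(h)→c](R) ⋈[a=h] ρ[d/a](R))) → 1
  ρ[x/z](π[z,a,h,d]((γ[a; SUM(h)→c](R) ⋈[a=h] ρ[d/a](R)))) → 1

== RESULT ==
x | a | h | d
s | 2 | 2 | 7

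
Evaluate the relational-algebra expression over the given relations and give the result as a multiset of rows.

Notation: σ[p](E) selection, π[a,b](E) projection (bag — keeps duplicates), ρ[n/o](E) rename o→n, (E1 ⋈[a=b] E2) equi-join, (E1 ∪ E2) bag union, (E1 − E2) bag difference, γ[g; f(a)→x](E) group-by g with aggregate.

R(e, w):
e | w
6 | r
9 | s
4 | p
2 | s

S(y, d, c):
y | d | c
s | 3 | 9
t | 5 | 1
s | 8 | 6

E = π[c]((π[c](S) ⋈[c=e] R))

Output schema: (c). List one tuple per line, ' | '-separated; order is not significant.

Row counts bottom-up:
  S → 3
  π[c](S) → 3
  R → 4
  (π[c](S) ⋈[c=e] R) → 2
  π[c]((π[c](S) ⋈[c=e] R)) → 2

== RESULT ==
c
6
9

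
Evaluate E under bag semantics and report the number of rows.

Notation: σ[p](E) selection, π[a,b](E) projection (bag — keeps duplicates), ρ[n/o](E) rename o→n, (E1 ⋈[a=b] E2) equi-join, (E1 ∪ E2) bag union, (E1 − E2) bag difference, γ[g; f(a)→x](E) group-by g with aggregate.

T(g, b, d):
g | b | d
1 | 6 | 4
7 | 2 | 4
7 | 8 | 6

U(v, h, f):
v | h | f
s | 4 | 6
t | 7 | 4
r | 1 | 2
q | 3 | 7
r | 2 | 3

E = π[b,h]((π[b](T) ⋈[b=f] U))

Stepwise |·|:
  T → 3
  π[b](T) → 3
  U → 5
  (π[b](T) ⋈[b=f] U) → 2
  π[b,h]((π[b](T) ⋈[b=f] U)) → 2

|E| = 2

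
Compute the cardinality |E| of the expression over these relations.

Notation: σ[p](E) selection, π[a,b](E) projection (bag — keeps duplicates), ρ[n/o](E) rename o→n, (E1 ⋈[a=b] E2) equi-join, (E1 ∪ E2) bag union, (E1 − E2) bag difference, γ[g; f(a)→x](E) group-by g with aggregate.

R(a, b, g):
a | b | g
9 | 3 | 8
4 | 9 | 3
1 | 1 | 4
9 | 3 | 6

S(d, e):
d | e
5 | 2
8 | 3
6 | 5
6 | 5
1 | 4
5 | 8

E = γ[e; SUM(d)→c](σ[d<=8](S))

Stepwise |·|:
  S → 6
  σ[d<=8](S) → 6
  γ[e; SUM(d)→c](σ[d<=8](S)) → 5

|E| = 5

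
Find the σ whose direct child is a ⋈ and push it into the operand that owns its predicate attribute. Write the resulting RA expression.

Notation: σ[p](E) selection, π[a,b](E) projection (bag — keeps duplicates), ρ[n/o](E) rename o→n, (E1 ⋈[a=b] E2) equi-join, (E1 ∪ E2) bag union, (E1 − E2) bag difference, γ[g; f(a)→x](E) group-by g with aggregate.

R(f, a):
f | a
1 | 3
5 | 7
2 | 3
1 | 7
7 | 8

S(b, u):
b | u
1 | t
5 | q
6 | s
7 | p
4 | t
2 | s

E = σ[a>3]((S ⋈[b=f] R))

σ filters on a, owned by the right side.
E' = (S ⋈[b=f] σ[a>3](R))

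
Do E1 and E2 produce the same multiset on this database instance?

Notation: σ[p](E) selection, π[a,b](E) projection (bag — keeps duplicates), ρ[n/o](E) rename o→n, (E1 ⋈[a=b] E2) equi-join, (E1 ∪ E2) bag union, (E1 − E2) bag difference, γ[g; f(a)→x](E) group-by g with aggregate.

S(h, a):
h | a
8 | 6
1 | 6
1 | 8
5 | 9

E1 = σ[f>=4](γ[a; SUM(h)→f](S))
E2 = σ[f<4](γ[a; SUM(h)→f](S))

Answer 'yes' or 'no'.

E1 stepwise |·|:
  S → 4
  γ[a; SUM(h)→f](S) → 3
  σ[f>=4](γ[a; SUM(h)→f](S)) → 2
E2 stepwise |·|:
  S → 4
  γ[a; SUM(h)→f](S) → 3
  σ[f<4](γ[a; SUM(h)→f](S)) → 1

E1 result:
a | f
6 | 9
9 | 5
E2 result:
a | f
8 | 1
Witness: (9, 5) appears 1× in E1 but 0× in E2.

no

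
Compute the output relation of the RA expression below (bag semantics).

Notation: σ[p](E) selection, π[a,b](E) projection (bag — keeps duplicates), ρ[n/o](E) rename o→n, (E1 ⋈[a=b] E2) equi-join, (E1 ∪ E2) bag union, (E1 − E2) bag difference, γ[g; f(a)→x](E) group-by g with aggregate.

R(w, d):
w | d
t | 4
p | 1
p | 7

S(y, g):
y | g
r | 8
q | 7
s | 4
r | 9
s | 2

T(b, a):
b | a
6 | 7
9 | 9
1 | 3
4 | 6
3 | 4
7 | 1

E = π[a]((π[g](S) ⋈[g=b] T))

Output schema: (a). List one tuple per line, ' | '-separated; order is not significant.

Stepwise |·|:
  S → 5
  π[g](S) → 5
  T → 6
  (π[g](S) ⋈[g=b] T) → 3
  π[a]((π[g](S) ⋈[g=b] T)) → 3

== RESULT ==
a
1
6
9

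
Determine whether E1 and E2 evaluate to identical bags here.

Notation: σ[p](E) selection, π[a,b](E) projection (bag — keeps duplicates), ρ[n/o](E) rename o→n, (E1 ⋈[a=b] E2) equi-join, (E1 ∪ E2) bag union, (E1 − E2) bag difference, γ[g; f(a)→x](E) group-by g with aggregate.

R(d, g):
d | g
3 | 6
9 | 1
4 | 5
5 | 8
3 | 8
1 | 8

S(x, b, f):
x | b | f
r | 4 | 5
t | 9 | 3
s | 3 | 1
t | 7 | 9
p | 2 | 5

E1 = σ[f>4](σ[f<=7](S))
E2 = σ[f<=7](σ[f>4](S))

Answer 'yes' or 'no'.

E1 subexpression sizes:
  S → 5
  σ[f<=7](S) → 4
  σ[f>4](σ[f<=7](S)) → 2
E2 subexpression sizes:
  S → 5
  σ[f>4](S) → 3
  σ[f<=7](σ[f>4](S)) → 2

E1 and E2 produce the same multiset:
x | b | f
p | 2 | 5
r | 4 | 5

yes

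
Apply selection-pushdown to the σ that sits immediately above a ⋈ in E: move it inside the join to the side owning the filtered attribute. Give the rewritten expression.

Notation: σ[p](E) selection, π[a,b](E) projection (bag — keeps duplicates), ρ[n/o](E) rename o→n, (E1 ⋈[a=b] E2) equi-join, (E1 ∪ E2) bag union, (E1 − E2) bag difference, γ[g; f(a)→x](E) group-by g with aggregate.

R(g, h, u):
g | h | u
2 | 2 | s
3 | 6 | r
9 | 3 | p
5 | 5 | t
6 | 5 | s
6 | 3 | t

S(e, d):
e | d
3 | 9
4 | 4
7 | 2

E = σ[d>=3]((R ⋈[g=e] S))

σ filters on d, owned by the right side.
E' = (R ⋈[g=e] σ[d>=3](S))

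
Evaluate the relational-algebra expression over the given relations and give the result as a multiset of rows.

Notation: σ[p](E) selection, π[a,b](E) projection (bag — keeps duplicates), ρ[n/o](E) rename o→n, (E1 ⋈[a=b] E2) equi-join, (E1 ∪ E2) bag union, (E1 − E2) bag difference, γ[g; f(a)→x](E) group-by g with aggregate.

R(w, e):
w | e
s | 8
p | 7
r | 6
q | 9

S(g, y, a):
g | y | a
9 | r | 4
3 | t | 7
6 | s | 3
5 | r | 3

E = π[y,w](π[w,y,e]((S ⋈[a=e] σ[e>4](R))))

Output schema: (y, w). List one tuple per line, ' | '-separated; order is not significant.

Row counts bottom-up:
  S → 4
  R → 4
  σ[e>4](R) → 4
  (S ⋈[a=e] σ[e>4](R)) → 1
  π[w,y,e]((S ⋈[a=e] σ[e>4](R))) → 1
  π[y,w](π[w,y,e]((S ⋈[a=e] σ[e>4](R)))) → 1

== RESULT ==
y | w
t | p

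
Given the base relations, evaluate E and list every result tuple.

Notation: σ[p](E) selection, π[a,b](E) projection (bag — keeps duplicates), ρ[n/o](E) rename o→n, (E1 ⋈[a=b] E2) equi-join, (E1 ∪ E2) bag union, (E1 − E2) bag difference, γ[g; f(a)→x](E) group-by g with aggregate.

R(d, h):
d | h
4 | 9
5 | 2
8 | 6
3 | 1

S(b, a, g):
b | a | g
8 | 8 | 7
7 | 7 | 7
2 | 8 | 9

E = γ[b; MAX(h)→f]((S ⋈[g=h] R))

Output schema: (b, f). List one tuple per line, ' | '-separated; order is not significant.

Per-node cardinality:
  S → 3
  R → 4
  (S ⋈[g=h] R) → 1
  γ[b; MAX(h)→f]((S ⋈[g=h] R)) → 1

== RESULT ==
b | f
2 | 9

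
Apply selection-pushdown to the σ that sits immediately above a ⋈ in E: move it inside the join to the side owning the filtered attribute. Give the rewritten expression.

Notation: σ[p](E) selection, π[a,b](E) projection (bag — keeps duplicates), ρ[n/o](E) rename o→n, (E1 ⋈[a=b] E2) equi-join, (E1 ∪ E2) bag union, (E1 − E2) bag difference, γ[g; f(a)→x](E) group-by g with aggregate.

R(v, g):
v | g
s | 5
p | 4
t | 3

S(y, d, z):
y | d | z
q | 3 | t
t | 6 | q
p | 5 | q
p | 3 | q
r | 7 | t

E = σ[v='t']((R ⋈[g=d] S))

σ filters on v, owned by the left side.
E' = (σ[v='t'](R) ⋈[g=d] S)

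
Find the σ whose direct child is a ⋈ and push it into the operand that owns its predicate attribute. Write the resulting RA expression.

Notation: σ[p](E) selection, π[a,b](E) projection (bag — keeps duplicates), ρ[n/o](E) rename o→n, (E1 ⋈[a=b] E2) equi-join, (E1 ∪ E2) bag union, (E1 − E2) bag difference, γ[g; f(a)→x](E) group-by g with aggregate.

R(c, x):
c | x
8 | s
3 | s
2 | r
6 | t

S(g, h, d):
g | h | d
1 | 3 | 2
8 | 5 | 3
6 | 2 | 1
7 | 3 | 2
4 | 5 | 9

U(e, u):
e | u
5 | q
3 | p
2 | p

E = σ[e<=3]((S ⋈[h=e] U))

σ filters on e, owned by the right side.
E' = (S ⋈[h=e] σ[e<=3](U))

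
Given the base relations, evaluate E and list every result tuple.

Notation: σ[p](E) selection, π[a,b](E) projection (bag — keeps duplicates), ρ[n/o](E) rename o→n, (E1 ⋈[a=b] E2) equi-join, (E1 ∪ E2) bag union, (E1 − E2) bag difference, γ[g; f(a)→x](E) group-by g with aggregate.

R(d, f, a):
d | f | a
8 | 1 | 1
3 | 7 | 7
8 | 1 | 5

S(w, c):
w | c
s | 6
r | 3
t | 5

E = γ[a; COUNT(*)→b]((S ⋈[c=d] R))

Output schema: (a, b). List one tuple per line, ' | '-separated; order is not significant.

Stepwise |·|:
  S → 3
  R → 3
  (S ⋈[c=d] R) → 1
  γ[a; COUNT(*)→b]((S ⋈[c=d] R)) → 1

== RESULT ==
a | b
7 | 1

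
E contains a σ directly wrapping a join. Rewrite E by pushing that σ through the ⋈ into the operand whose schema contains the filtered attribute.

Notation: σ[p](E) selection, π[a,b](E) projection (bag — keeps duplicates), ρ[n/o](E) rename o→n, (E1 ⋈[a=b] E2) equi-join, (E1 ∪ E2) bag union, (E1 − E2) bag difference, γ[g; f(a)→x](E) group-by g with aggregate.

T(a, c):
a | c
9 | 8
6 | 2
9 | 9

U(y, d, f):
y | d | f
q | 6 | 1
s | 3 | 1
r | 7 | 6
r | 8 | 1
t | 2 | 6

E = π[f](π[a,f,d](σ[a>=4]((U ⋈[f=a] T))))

σ filters on a, owned by the right side.
E' = π[f](π[a,f,d]((U ⋈[f=a] σ[a>=4](T))))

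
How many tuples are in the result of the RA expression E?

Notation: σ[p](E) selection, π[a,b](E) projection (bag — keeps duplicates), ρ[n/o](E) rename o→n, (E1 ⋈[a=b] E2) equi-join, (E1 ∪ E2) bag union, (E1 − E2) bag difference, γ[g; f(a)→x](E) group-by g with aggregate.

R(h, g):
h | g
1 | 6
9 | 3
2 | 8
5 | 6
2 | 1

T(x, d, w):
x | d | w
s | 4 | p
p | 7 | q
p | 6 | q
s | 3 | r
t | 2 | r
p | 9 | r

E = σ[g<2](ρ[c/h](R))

Per-node cardinality:
  R → 5
  ρ[c/h](R) → 5
  σ[g<2](ρ[c/h](R)) → 1

|E| = 1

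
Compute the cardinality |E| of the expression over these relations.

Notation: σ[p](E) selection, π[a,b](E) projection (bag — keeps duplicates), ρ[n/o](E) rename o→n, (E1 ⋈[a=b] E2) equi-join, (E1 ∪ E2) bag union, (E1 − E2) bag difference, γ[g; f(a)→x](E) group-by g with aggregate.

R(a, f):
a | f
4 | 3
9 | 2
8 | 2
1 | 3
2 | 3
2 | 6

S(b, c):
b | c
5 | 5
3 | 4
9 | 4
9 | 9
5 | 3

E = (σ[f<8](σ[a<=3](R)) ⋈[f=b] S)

Row counts bottom-up:
  R → 6
  σ[a<=3](R) → 3
  σ[f<8](σ[a<=3](R)) → 3
  S → 5
  (σ[f<8](σ[a<=3](R)) ⋈[f=b] S) → 2

|E| = 2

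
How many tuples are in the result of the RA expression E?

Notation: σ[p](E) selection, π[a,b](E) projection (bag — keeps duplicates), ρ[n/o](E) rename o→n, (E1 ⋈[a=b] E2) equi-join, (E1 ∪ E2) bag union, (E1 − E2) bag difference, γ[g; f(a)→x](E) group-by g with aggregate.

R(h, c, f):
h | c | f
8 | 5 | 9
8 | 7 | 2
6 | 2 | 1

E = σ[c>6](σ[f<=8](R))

Stepwise |·|:
  R → 3
  σ[f<=8](R) → 2
  σ[c>6](σ[f<=8](R)) → 1

|E| = 1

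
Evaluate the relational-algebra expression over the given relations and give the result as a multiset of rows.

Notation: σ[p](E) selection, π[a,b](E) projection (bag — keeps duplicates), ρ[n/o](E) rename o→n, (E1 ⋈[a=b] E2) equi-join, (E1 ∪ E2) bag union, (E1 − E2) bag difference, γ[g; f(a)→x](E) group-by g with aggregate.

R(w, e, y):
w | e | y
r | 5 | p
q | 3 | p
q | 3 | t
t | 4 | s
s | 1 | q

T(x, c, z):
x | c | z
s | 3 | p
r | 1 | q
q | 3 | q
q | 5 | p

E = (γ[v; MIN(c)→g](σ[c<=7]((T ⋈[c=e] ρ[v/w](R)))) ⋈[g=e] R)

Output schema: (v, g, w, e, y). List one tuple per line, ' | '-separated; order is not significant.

Per-node cardinality:
  T → 4
  R → 5
  ρ[v/w](R) → 5
  (T ⋈[c=e] ρ[v/w](R)) → 6
  σ[c<=7]((T ⋈[c=e] ρ[v/w](R))) → 6
  γ[v; MIN(c)→g](σ[c<=7]((T ⋈[c=e] ρ[v/w](R)))) → 3
  R → 5
  (γ[v; MIN(c)→g](σ[c<=7]((T ⋈[c=e] ρ[v/w](R)))) ⋈[g=e] R) → 4

== RESULT ==
v | g | w | e | y
q | 3 | q | 3 | p
q | 3 | q | 3 | t
r | 5 | r | 5 | p
s | 1 | s | 1 | q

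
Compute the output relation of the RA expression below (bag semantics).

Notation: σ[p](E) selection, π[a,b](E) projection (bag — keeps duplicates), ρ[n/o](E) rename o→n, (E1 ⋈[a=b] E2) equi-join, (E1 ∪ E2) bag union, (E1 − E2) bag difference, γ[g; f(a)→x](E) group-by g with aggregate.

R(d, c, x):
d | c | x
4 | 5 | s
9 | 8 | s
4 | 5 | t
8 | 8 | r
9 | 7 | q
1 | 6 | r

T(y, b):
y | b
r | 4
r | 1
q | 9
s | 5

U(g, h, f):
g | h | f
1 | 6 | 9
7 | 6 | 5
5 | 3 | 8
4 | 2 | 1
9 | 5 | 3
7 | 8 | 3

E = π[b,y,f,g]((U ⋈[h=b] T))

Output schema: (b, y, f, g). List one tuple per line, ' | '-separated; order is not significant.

Row counts bottom-up:
  U → 6
  T → 4
  (U ⋈[h=b] T) → 1
  π[b,y,f,g]((U ⋈[h=b] T)) → 1

== RESULT ==
b | y | f | g
5 | s | 3 | 9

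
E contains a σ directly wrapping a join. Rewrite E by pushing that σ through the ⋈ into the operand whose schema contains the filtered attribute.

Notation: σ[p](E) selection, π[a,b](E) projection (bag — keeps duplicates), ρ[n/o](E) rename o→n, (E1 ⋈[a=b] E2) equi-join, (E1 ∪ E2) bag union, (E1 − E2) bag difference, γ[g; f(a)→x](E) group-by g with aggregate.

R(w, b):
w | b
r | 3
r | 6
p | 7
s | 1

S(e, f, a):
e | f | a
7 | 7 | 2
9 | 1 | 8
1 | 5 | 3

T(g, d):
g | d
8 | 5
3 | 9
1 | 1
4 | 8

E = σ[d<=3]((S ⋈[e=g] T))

σ filters on d, owned by the right side.
E' = (S ⋈[e=g] σ[d<=3](T))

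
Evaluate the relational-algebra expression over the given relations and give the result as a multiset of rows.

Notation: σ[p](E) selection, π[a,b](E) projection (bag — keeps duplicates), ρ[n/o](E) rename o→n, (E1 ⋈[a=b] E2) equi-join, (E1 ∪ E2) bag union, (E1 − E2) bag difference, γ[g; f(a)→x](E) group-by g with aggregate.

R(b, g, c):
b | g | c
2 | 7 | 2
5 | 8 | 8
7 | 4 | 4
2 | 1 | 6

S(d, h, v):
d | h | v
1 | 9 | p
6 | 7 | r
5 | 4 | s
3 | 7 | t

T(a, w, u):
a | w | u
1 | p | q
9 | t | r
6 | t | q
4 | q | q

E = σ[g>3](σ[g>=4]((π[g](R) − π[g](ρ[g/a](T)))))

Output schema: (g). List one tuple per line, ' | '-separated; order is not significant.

Subexpression sizes:
  R → 4
  π[g](R) → 4
  T → 4
  ρ[g/a](T) → 4
  π[g](ρ[g/a](T)) → 4
  (π[g](R) − π[g](ρ[g/a](T))) → 2
  σ[g>=4]((π[g](R) − π[g](ρ[g/a](T)))) → 2
  σ[g>3](σ[g>=4]((π[g](R) − π[g](ρ[g/a](T))))) → 2

== RESULT ==
g
7
8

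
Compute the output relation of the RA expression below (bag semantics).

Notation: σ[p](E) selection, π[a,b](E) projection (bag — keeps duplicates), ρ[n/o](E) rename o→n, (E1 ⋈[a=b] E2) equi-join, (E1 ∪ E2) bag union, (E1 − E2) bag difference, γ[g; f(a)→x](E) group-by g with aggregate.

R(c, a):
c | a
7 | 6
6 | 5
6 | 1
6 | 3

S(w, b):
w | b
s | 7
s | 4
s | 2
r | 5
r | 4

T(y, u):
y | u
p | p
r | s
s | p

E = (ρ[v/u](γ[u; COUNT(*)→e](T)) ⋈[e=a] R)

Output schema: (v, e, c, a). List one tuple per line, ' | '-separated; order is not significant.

Row counts bottom-up:
  T → 3
  γ[u; COUNT(*)→e](T) → 2
  ρ[v/u](γ[u; COUNT(*)→e](T)) → 2
  R → 4
  (ρ[v/u](γ[u; COUNT(*)→e](T)) ⋈[e=a] R) → 1

== RESULT ==
v | e | c | a
s | 1 | 6 | 1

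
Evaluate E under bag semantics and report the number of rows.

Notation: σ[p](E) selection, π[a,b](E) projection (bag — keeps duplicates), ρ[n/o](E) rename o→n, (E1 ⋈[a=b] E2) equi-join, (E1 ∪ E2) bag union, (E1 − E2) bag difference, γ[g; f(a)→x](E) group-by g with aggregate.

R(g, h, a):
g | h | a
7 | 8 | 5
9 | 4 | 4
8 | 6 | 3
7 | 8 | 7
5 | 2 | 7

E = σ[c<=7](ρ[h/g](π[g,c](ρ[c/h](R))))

Row counts bottom-up:
  R → 5
  ρ[c/h](R) → 5
  π[g,c](ρ[c/h](R)) → 5
  ρ[h/g](π[g,c](ρ[c/h](R))) → 5
  σ[c<=7](ρ[h/g](π[g,c](ρ[c/h](R)))) → 3

|E| = 3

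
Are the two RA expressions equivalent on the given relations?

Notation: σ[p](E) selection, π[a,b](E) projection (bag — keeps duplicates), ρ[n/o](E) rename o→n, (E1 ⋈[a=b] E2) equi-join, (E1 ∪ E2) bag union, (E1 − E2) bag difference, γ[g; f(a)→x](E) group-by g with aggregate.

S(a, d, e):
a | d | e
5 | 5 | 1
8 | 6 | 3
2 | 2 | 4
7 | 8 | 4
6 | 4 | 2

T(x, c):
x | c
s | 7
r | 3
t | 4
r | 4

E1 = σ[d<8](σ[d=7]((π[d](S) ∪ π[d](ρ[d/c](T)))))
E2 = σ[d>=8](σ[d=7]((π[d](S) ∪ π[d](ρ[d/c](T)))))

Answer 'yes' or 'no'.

E1 subexpression sizes:
  S → 5
  π[d](S) → 5
  T → 4
  ρ[d/c](T) → 4
  π[d](ρ[d/c](T)) → 4
  (π[d](S) ∪ π[d](ρ[d/c](T))) → 9
  σ[d=7]((π[d](S) ∪ π[d](ρ[d/c](T)))) → 1
  σ[d<8](σ[d=7]((π[d](S) ∪ π[d](ρ[d/c](T))))) → 1
E2 subexpression sizes:
  S → 5
  π[d](S) → 5
  T → 4
  ρ[d/c](T) → 4
  π[d](ρ[d/c](T)) → 4
  (π[d](S) ∪ π[d](ρ[d/c](T))) → 9
  σ[d=7]((π[d](S) ∪ π[d](ρ[d/c](T)))) → 1
  σ[d>=8](σ[d=7]((π[d](S) ∪ π[d](ρ[d/c](T))))) → 0

E1 result:
d
7
E2 result:
d
(0 rows)
Witness: (7,) appears 1× in E1 but 0× in E2.

no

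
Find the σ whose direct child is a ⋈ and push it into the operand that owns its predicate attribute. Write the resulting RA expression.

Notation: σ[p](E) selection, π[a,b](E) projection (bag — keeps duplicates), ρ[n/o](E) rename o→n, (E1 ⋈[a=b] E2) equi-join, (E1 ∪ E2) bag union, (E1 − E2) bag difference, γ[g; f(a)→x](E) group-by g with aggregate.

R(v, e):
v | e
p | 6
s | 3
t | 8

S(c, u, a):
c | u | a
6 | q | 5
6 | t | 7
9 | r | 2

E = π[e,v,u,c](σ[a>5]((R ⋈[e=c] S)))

σ filters on a, owned by the right side.
E' = π[e,v,u,c]((R ⋈[e=c] σ[a>5](S)))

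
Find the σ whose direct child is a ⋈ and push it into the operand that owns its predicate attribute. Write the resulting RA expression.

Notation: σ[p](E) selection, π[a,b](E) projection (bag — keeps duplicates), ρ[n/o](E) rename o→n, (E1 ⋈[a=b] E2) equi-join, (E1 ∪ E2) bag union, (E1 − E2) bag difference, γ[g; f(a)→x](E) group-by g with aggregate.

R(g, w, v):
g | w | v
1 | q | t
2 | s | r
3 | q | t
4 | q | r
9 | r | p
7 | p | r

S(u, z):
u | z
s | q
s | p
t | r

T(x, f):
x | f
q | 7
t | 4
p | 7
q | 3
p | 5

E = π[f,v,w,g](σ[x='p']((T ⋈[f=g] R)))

σ filters on x, owned by the left side.
E' = π[f,v,w,g]((σ[x='p'](T) ⋈[f=g] R))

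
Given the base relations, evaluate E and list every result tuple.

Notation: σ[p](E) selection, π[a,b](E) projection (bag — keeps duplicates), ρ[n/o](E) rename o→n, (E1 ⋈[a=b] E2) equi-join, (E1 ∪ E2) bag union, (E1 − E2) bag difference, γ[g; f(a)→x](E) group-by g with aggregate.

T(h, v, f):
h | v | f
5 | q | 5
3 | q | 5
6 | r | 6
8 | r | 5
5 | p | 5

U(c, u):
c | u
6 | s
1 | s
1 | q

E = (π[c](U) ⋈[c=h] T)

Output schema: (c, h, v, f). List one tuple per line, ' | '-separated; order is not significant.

Subexpression sizes:
  U → 3
  π[c](U) → 3
  T → 5
  (π[c](U) ⋈[c=h] T) → 1

== RESULT ==
c | h | v | f
6 | 6 | r | 6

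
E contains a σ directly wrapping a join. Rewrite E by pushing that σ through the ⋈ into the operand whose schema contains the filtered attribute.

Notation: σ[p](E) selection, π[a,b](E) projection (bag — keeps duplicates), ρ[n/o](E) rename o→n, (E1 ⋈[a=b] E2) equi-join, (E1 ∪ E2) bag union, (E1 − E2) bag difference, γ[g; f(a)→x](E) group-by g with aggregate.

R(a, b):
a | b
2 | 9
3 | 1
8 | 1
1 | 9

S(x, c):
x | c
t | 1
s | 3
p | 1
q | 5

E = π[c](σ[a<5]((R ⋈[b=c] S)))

σ filters on a, owned by the left side.
E' = π[c]((σ[a<5](R) ⋈[b=c] S))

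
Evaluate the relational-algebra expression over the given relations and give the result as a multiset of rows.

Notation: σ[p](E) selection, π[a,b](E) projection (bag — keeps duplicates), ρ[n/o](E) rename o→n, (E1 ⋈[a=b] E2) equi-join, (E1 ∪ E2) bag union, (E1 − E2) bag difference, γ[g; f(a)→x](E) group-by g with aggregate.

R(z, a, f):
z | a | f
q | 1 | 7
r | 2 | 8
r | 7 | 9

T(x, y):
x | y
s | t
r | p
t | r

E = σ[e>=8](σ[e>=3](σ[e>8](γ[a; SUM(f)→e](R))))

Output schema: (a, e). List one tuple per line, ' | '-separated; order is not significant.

Stepwise |·|:
  R → 3
  γ[a; SUM(f)→e](R) → 3
  σ[e>8](γ[a; SUM(f)→e](R)) → 1
  σ[e>=3](σ[e>8](γ[a; SUM(f)→e](R))) → 1
  σ[e>=8](σ[e>=3](σ[e>8](γ[a; SUM(f)→e](R)))) → 1

== RESULT ==
a | e
7 | 9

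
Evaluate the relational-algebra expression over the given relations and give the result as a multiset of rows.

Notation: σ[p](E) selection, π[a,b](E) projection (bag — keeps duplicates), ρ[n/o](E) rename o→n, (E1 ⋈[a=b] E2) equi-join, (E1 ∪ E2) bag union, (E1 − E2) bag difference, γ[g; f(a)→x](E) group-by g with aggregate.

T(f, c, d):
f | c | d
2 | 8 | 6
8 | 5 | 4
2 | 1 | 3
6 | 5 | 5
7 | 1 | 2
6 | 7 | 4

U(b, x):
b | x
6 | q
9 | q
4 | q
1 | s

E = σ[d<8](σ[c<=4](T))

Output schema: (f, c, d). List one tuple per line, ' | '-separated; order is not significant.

Per-node cardinality:
  T → 6
  σ[c<=4](T) → 2
  σ[d<8](σ[c<=4](T)) → 2

== RESULT ==
f | c | d
2 | 1 | 3
7 | 1 | 2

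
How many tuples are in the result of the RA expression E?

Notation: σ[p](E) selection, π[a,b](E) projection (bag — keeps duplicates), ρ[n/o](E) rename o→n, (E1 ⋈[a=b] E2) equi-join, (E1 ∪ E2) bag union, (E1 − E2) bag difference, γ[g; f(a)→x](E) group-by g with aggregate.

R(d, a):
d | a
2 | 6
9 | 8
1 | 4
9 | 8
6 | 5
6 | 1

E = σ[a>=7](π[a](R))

Subexpression sizes:
  R → 6
  π[a](R) → 6
  σ[a>=7](π[a](R)) → 2

|E| = 2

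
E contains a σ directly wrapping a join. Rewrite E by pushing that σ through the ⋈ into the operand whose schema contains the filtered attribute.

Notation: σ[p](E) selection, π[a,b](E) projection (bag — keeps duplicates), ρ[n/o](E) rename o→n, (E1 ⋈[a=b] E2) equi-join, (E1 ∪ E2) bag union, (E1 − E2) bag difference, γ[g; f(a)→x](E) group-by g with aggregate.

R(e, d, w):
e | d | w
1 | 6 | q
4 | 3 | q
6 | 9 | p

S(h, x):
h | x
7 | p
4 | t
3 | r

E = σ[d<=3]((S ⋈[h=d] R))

σ filters on d, owned by the right side.
E' = (S ⋈[h=d] σ[d<=3](R))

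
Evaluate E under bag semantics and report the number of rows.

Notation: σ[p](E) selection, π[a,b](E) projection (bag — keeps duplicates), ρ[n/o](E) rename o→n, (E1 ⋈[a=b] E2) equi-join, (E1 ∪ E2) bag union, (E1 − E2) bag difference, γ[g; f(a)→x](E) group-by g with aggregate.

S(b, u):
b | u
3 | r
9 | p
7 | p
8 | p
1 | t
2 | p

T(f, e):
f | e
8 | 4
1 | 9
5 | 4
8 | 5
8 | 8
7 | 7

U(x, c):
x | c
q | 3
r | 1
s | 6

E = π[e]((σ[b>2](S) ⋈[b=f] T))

Stepwise |·|:
  S → 6
  σ[b>2](S) → 4
  T → 6
  (σ[b>2](S) ⋈[b=f] T) → 4
  π[e]((σ[b>2](S) ⋈[b=f] T)) → 4

|E| = 4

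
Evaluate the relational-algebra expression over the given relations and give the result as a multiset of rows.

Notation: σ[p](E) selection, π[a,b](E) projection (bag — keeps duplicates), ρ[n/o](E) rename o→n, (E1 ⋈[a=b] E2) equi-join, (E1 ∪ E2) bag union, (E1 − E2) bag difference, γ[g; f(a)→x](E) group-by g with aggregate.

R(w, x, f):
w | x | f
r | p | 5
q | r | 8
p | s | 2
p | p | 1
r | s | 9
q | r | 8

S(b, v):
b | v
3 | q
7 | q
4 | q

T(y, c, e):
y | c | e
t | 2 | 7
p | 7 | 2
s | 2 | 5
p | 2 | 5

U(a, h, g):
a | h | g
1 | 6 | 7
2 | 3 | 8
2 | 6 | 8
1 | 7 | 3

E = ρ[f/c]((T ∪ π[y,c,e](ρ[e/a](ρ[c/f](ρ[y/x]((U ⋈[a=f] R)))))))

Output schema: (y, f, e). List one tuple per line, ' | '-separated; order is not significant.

Per-node cardinality:
  T → 4
  U → 4
  R → 6
  (U ⋈[a=f] R) → 4
  ρ[y/x]((U ⋈[a=f] R)) → 4
  ρ[c/f](ρ[y/x]((U ⋈[a=f] R))) → 4
  ρ[e/a](ρ[c/f](ρ[y/x]((U ⋈[a=f] R)))) → 4
  π[y,c,e](ρ[e/a](ρ[c/f](ρ[y/x]((U ⋈[a=f] R))))) → 4
  (T ∪ π[y,c,e](ρ[e/a](ρ[c/f](ρ[y/x]((U ⋈[a=f] R)))))) → 8
  ρ[f/c]((T ∪ π[y,c,e](ρ[e/a](ρ[c/f](ρ[y/x]((U ⋈[a=f] R))))))) → 8

== RESULT ==
y | f | e
p | 1 | 1
p | 1 | 1
p | 2 | 5
p | 7 | 2
s | 2 | 2
s | 2 | 2
s | 2 | 5
t | 2 | 7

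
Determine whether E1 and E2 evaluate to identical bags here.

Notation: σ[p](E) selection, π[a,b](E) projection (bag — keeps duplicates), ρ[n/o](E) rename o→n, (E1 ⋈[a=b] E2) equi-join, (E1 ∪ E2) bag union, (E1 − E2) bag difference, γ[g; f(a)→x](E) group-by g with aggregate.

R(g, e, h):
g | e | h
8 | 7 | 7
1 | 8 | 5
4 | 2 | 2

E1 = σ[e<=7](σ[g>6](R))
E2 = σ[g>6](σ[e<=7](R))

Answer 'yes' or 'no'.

E1 per-node cardinality:
  R → 3
  σ[g>6](R) → 1
  σ[e<=7](σ[g>6](R)) → 1
E2 per-node cardinality:
  R → 3
  σ[e<=7](R) → 2
  σ[g>6](σ[e<=7](R)) → 1

E1 and E2 produce the same multiset:
g | e | h
8 | 7 | 7

yes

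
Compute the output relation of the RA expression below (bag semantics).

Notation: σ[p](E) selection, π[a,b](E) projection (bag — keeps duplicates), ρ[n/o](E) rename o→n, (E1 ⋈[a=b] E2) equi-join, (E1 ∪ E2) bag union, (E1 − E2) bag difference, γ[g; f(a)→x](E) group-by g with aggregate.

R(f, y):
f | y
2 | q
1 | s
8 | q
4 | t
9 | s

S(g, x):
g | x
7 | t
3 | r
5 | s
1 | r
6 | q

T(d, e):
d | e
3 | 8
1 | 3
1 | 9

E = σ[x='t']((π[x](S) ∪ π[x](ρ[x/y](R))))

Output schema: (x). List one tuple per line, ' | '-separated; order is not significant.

Stepwise |·|:
  S → 5
  π[x](S) → 5
  R → 5
  ρ[x/y](R) → 5
  π[x](ρ[x/y](R)) → 5
  (π[x](S) ∪ π[x](ρ[x/y](R))) → 10
  σ[x='t']((π[x](S) ∪ π[x](ρ[x/y](R)))) → 2

== RESULT ==
x
t
t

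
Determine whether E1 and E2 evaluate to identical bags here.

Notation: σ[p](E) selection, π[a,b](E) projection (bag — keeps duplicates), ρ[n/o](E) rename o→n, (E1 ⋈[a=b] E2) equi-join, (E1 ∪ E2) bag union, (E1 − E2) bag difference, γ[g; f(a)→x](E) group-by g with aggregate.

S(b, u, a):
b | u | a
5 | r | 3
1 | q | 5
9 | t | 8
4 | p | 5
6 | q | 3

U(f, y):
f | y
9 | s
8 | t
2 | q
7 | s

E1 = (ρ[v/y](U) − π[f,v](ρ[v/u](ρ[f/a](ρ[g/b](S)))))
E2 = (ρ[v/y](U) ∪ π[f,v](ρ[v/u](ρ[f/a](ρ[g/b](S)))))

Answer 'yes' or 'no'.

E1 stepwise |·|:
  U → 4
  ρ[v/y](U) → 4
  S → 5
  ρ[g/b](S) → 5
  ρ[f/a](ρ[g/b](S)) → 5
  ρ[v/u](ρ[f/a](ρ[g/b](S))) → 5
  π[f,v](ρ[v/u](ρ[f/a](ρ[g/b](S)))) → 5
  (ρ[v/y](U) − π[f,v](ρ[v/u](ρ[f/a](ρ[g/b](S))))) → 3
E2 stepwise |·|:
  U → 4
  ρ[v/y](U) → 4
  S → 5
  ρ[g/b](S) → 5
  ρ[f/a](ρ[g/b](S)) → 5
  ρ[v/u](ρ[f/a](ρ[g/b](S))) → 5
  π[f,v](ρ[v/u](ρ[f/a](ρ[g/b](S)))) → 5
  (ρ[v/y](U) ∪ π[f,v](ρ[v/u](ρ[f/a](ρ[g/b](S))))) → 9

E1 result:
f | v
2 | q
7 | s
9 | s
E2 result:
f | v
2 | q
3 | q
3 | r
5 | p
5 | q
7 | s
8 | t
8 | t
9 | s
Witness: (3, 'q') appears 0× in E1 but 1× in E2.

no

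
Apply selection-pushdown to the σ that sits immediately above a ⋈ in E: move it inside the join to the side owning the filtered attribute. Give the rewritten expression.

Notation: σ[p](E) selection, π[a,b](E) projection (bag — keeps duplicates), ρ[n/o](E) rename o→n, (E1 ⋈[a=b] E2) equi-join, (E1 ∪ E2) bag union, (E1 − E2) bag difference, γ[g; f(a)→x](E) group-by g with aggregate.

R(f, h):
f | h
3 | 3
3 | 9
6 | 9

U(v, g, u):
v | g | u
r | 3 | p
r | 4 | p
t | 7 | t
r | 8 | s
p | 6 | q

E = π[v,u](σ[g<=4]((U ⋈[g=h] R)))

σ filters on g, owned by the left side.
E' = π[v,u]((σ[g<=4](U) ⋈[g=h] R))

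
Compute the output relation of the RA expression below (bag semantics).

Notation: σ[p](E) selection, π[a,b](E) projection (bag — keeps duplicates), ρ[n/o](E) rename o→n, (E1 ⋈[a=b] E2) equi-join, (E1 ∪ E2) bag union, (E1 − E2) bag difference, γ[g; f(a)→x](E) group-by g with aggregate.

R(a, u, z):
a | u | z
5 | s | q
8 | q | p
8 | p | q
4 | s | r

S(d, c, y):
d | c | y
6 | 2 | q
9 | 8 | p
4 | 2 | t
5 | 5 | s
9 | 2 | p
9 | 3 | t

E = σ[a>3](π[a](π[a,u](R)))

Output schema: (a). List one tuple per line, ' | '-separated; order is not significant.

Subexpression sizes:
  R → 4
  π[a,u](R) → 4
  π[a](π[a,u](R)) → 4
  σ[a>3](π[a](π[a,u](R))) → 4

== RESULT ==
a
4
5
8
8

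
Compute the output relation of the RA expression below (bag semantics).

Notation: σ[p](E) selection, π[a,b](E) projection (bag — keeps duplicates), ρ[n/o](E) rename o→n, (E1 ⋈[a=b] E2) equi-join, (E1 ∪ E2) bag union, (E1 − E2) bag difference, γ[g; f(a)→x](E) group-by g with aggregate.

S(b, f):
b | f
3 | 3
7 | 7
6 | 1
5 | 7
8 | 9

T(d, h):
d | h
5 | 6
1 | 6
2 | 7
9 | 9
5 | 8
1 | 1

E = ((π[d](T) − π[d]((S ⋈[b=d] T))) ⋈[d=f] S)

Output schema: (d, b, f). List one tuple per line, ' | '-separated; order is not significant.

Row counts bottom-up:
  T → 6
  π[d](T) → 6
  S → 5
  T → 6
  (S ⋈[b=d] T) → 2
  π[d]((S ⋈[b=d] T)) → 2
  (π[d](T) − π[d]((S ⋈[b=d] T))) → 4
  S → 5
  ((π[d](T) − π[d]((S ⋈[b=d] T))) ⋈[d=f] S) → 3

== RESULT ==
d | b | f
1 | 6 | 1
1 | 6 | 1
9 | 8 | 9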